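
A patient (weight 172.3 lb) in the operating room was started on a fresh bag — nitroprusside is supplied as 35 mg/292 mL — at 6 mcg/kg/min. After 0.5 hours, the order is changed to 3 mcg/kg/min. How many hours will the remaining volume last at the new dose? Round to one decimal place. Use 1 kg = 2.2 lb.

1.5 hours

Initial rate:
Weight = 172.3 lb ÷ 2.2 lb/kg = 78.31818 kg
Dose = 6 mcg/kg/min × 78.31818 kg = 469.9091 mcg/min
469.9091 mcg/min × 60 min/hr = 28194.55 mcg/hr
Concentration = 35 mg ÷ 292 mL = 0.119863 mg/mL = 119.863 mcg/mL
Rate = 28194.55 mcg/hr ÷ 119.863 mcg/mL = 235.2231 mL/hr
Volume infused so far = 235.2231 mL/hr × 0.5 hr = 117.6115 mL
Volume remaining = 292 − 117.6115 = 174.3885 mL
New rate:
Dose = 3 mcg/kg/min × 78.31818 kg = 234.9545 mcg/min
234.9545 mcg/min × 60 min/hr = 14097.27 mcg/hr
Rate = 14097.27 mcg/hr ÷ 119.863 mcg/mL = 117.6115 mL/hr
Time remaining = 174.3885 mL ÷ 117.6115 mL/hr = 1.48275 hr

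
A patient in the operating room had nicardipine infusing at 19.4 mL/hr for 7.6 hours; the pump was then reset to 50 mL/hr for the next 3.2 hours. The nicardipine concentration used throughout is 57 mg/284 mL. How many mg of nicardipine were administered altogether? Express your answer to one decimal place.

61.7 mg

Concentration = 57 mg ÷ 284 mL = 0.2007042 mg/mL
Stage 1: 19.4 mL/hr × 7.6 hr = 147.44 mL → 147.44 mL × 0.2007042 mg/mL = 29.59183 mg
Stage 2: 50 mL/hr × 3.2 hr = 160 mL → 160 mL × 0.2007042 mg/mL = 32.11268 mg
Total = 29.59183 + 32.11268 = 61.70451 mg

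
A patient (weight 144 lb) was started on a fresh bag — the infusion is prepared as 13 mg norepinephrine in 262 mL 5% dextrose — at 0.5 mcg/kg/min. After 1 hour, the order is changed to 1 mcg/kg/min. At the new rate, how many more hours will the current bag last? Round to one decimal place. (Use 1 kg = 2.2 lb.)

2.8 hours

Initial rate:
Weight = 144 lb ÷ 2.2 lb/kg = 65.45455 kg
Dose = 0.5 mcg/kg/min × 65.45455 kg = 32.72727 mcg/min
32.72727 mcg/min × 60 min/hr = 1963.636 mcg/hr
Concentration = 13 mg ÷ 262 mL = 0.04961832 mg/mL = 49.61832 mcg/mL
Rate = 1963.636 mcg/hr ÷ 49.61832 mcg/mL = 39.57483 mL/hr
Volume infused so far = 39.57483 mL/hr × 1 hr = 39.57483 mL
Volume remaining = 262 − 39.57483 = 222.4252 mL
New rate:
Dose = 1 mcg/kg/min × 65.45455 kg = 65.45455 mcg/min
65.45455 mcg/min × 60 min/hr = 3927.273 mcg/hr
Rate = 3927.273 mcg/hr ÷ 49.61832 mcg/mL = 79.14965 mL/hr
Time remaining = 222.4252 mL ÷ 79.14965 mL/hr = 2.810185 hr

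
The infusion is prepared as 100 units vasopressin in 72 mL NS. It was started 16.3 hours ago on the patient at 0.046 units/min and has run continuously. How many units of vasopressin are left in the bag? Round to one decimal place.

55.0 units

0.046 units/min × 60 min/hr = 2.76 units/hr
Concentration = 100 units ÷ 72 mL = 1.388889 units/mL
Rate = 2.76 units/hr ÷ 1.388889 units/mL = 1.9872 mL/hr
Volume infused = 1.9872 mL/hr × 16.3 hr = 32.39136 mL
Volume remaining = 72 − 32.39136 = 39.60864 mL
Drug remaining = 39.60864 mL × 1.388889 units/mL = 55.012 units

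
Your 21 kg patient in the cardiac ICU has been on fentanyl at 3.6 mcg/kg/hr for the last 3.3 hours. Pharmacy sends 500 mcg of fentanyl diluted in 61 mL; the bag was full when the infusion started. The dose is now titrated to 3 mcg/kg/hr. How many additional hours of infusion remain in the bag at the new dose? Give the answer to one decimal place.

Initial rate:
Dose = 3.6 mcg/kg/hr × 21 kg = 75.6 mcg/hr
Concentration = 500 mcg ÷ 61 mL = 8.196721 mcg/mL
Rate = 75.6 mcg/hr ÷ 8.196721 mcg/mL = 9.2232 mL/hr
Volume infused so far = 9.2232 mL/hr × 3.3 hr = 30.43656 mL
Volume remaining = 61 − 30.43656 = 30.56344 mL
New rate:
Dose = 3 mcg/kg/hr × 21 kg = 63 mcg/hr
Rate = 63 mcg/hr ÷ 8.196721 mcg/mL = 7.686 mL/hr
Time remaining = 30.56344 mL ÷ 7.686 mL/hr = 3.976508 hr

4.0 hours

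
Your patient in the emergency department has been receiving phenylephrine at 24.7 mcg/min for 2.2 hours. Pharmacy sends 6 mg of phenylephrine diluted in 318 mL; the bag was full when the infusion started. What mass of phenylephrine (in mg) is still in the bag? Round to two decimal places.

24.7 mcg/min × 60 min/hr = 1482 mcg/hr
Concentration = 6 mg ÷ 318 mL = 0.01886792 mg/mL = 18.86792 mcg/mL
Rate = 1482 mcg/hr ÷ 18.86792 mcg/mL = 78.546 mL/hr
Volume infused = 78.546 mL/hr × 2.2 hr = 172.8012 mL
Volume remaining = 318 − 172.8012 = 145.1988 mL
Drug remaining = 145.1988 mL × 18.86792 mcg/mL = 2739.6 mcg = 2.7396 mg

2.74 mg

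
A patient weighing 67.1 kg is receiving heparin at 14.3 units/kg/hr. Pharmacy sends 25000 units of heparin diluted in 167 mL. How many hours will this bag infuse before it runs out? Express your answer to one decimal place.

Dose = 14.3 units/kg/hr × 67.1 kg = 959.53 units/hr
Concentration = 25000 units ÷ 167 mL = 149.7006 units/mL
Rate = 959.53 units/hr ÷ 149.7006 units/mL = 6.40966 mL/hr
Duration = 167 mL ÷ 6.40966 mL/hr = 26.05442 hr

26.1 hours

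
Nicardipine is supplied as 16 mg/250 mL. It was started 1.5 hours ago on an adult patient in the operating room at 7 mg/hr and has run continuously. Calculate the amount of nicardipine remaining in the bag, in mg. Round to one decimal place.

Concentration = 16 mg ÷ 250 mL = 0.064 mg/mL
Rate = 7 mg/hr ÷ 0.064 mg/mL = 109.375 mL/hr
Volume infused = 109.375 mL/hr × 1.5 hr = 164.0625 mL
Volume remaining = 250 − 164.0625 = 85.9375 mL
Drug remaining = 85.9375 mL × 0.064 mg/mL = 5.5 mg

5.5 mg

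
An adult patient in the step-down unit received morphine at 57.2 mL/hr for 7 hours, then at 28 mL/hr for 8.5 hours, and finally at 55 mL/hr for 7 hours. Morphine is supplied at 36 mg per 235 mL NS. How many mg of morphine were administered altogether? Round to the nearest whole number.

157 mg

Concentration = 36 mg ÷ 235 mL = 0.1531915 mg/mL
Stage 1: 57.2 mL/hr × 7 hr = 400.4 mL → 400.4 mL × 0.1531915 mg/mL = 61.33787 mg
Stage 2: 28 mL/hr × 8.5 hr = 238 mL → 238 mL × 0.1531915 mg/mL = 36.45957 mg
Stage 3: 55 mL/hr × 7 hr = 385 mL → 385 mL × 0.1531915 mg/mL = 58.97872 mg
Total = 61.33787 + 36.45957 + 58.97872 = 156.7762 mg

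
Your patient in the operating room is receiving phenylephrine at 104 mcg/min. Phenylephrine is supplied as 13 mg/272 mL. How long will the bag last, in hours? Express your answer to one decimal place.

2.1 hours

104 mcg/min × 60 min/hr = 6240 mcg/hr
Concentration = 13 mg ÷ 272 mL = 0.04779412 mg/mL = 47.79412 mcg/mL
Rate = 6240 mcg/hr ÷ 47.79412 mcg/mL = 130.56 mL/hr
Duration = 272 mL ÷ 130.56 mL/hr = 2.083333 hr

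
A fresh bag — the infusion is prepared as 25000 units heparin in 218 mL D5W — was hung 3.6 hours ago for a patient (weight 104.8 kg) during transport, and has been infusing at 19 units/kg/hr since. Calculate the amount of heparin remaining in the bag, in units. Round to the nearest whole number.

Dose = 19 units/kg/hr × 104.8 kg = 1991.2 units/hr
Concentration = 25000 units ÷ 218 mL = 114.6789 units/mL
Rate = 1991.2 units/hr ÷ 114.6789 units/mL = 17.36326 mL/hr
Volume infused = 17.36326 mL/hr × 3.6 hr = 62.50775 mL
Volume remaining = 218 − 62.50775 = 155.4922 mL
Drug remaining = 155.4922 mL × 114.6789 units/mL = 17831.68 units

17832 units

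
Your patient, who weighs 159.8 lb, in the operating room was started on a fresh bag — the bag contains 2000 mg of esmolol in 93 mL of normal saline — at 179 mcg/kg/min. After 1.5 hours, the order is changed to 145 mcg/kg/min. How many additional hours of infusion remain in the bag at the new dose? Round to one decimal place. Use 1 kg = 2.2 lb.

Initial rate:
Weight = 159.8 lb ÷ 2.2 lb/kg = 72.63636 kg
Dose = 179 mcg/kg/min × 72.63636 kg = 13001.91 mcg/min
13001.91 mcg/min × 60 min/hr = 780114.5 mcg/hr
Concentration = 2000 mg ÷ 93 mL = 21.50538 mg/mL = 21505.38 mcg/mL
Rate = 780114.5 mcg/hr ÷ 21505.38 mcg/mL = 36.27533 mL/hr
Volume infused so far = 36.27533 mL/hr × 1.5 hr = 54.41299 mL
Volume remaining = 93 − 54.41299 = 38.58701 mL
New rate:
Dose = 145 mcg/kg/min × 72.63636 kg = 10532.27 mcg/min
10532.27 mcg/min × 60 min/hr = 631936.4 mcg/hr
Rate = 631936.4 mcg/hr ÷ 21505.38 mcg/mL = 29.38504 mL/hr
Time remaining = 38.58701 mL ÷ 29.38504 mL/hr = 1.313151 hr

1.3 hours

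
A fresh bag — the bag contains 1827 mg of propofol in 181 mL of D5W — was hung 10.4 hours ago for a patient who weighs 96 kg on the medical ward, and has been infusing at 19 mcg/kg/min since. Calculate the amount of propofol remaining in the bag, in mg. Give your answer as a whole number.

689 mg

Dose = 19 mcg/kg/min × 96 kg = 1824 mcg/min
1824 mcg/min × 60 min/hr = 109440 mcg/hr
Concentration = 1827 mg ÷ 181 mL = 10.09392 mg/mL = 10093.92 mcg/mL
Rate = 109440 mcg/hr ÷ 10093.92 mcg/mL = 10.84217 mL/hr
Volume infused = 10.84217 mL/hr × 10.4 hr = 112.7585 mL
Volume remaining = 181 − 112.7585 = 68.24146 mL
Drug remaining = 68.24146 mL × 10093.92 mcg/mL = 688824 mcg = 688.824 mg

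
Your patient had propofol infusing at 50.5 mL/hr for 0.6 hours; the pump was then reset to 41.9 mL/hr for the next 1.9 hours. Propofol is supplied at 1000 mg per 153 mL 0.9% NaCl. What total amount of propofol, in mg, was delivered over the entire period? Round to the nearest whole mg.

Concentration = 1000 mg ÷ 153 mL = 6.535948 mg/mL
Stage 1: 50.5 mL/hr × 0.6 hr = 30.3 mL → 30.3 mL × 6.535948 mg/mL = 198.0392 mg
Stage 2: 41.9 mL/hr × 1.9 hr = 79.61 mL → 79.61 mL × 6.535948 mg/mL = 520.3268 mg
Total = 198.0392 + 520.3268 = 718.366 mg

718 mg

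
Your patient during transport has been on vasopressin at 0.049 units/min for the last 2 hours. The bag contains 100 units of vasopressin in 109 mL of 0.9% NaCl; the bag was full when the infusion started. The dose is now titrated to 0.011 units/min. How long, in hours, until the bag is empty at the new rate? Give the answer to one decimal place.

142.6 hours

Initial rate:
0.049 units/min × 60 min/hr = 2.94 units/hr
Concentration = 100 units ÷ 109 mL = 0.9174312 units/mL
Rate = 2.94 units/hr ÷ 0.9174312 units/mL = 3.2046 mL/hr
Volume infused so far = 3.2046 mL/hr × 2 hr = 6.4092 mL
Volume remaining = 109 − 6.4092 = 102.5908 mL
New rate:
0.011 units/min × 60 min/hr = 0.66 units/hr
Rate = 0.66 units/hr ÷ 0.9174312 units/mL = 0.7194 mL/hr
Time remaining = 102.5908 mL ÷ 0.7194 mL/hr = 142.6061 hr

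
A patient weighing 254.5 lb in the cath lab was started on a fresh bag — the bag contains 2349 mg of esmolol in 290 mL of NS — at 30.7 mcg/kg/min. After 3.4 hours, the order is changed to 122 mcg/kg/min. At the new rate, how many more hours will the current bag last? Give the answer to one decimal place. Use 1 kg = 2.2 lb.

1.9 hours

Initial rate:
Weight = 254.5 lb ÷ 2.2 lb/kg = 115.6818 kg
Dose = 30.7 mcg/kg/min × 115.6818 kg = 3551.432 mcg/min
3551.432 mcg/min × 60 min/hr = 213085.9 mcg/hr
Concentration = 2349 mg ÷ 290 mL = 8.1 mg/mL = 8100 mcg/mL
Rate = 213085.9 mcg/hr ÷ 8100 mcg/mL = 26.3069 mL/hr
Volume infused so far = 26.3069 mL/hr × 3.4 hr = 89.44347 mL
Volume remaining = 290 − 89.44347 = 200.5565 mL
New rate:
Dose = 122 mcg/kg/min × 115.6818 kg = 14113.18 mcg/min
14113.18 mcg/min × 60 min/hr = 846790.9 mcg/hr
Rate = 846790.9 mcg/hr ÷ 8100 mcg/mL = 104.5421 mL/hr
Time remaining = 200.5565 mL ÷ 104.5421 mL/hr = 1.918429 hr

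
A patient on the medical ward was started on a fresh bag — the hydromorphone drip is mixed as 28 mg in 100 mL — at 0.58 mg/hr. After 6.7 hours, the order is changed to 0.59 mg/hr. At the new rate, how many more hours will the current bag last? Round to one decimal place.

40.9 hours

Initial rate:
Concentration = 28 mg ÷ 100 mL = 0.28 mg/mL
Rate = 0.58 mg/hr ÷ 0.28 mg/mL = 2.071429 mL/hr
Volume infused so far = 2.071429 mL/hr × 6.7 hr = 13.87857 mL
Volume remaining = 100 − 13.87857 = 86.12143 mL
New rate:
Rate = 0.59 mg/hr ÷ 0.28 mg/mL = 2.107143 mL/hr
Time remaining = 86.12143 mL ÷ 2.107143 mL/hr = 40.87119 hr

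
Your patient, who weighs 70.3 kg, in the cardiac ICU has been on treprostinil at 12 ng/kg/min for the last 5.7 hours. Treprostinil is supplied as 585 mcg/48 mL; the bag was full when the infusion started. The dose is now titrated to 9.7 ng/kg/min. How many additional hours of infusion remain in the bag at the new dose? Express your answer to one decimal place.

7.2 hours

Initial rate:
Dose = 12 ng/kg/min × 70.3 kg = 843.6 ng/min
843.6 ng/min × 60 min/hr = 50616 ng/hr
Concentration = 585 mcg ÷ 48 mL = 12.1875 mcg/mL = 12187.5 ng/mL
Rate = 50616 ng/hr ÷ 12187.5 ng/mL = 4.153108 mL/hr
Volume infused so far = 4.153108 mL/hr × 5.7 hr = 23.67271 mL
Volume remaining = 48 − 23.67271 = 24.32729 mL
New rate:
Dose = 9.7 ng/kg/min × 70.3 kg = 681.91 ng/min
681.91 ng/min × 60 min/hr = 40914.6 ng/hr
Rate = 40914.6 ng/hr ÷ 12187.5 ng/mL = 3.357095 mL/hr
Time remaining = 24.32729 mL ÷ 3.357095 mL/hr = 7.246528 hr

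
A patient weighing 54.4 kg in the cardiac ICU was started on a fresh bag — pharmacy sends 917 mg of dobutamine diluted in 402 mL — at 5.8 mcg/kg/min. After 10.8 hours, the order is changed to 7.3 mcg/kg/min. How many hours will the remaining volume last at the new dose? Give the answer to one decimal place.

29.9 hours

Initial rate:
Dose = 5.8 mcg/kg/min × 54.4 kg = 315.52 mcg/min
315.52 mcg/min × 60 min/hr = 18931.2 mcg/hr
Concentration = 917 mg ÷ 402 mL = 2.281095 mg/mL = 2281.095 mcg/mL
Rate = 18931.2 mcg/hr ÷ 2281.095 mcg/mL = 8.299174 mL/hr
Volume infused so far = 8.299174 mL/hr × 10.8 hr = 89.63108 mL
Volume remaining = 402 − 89.63108 = 312.3689 mL
New rate:
Dose = 7.3 mcg/kg/min × 54.4 kg = 397.12 mcg/min
397.12 mcg/min × 60 min/hr = 23827.2 mcg/hr
Rate = 23827.2 mcg/hr ÷ 2281.095 mcg/mL = 10.44551 mL/hr
Time remaining = 312.3689 mL ÷ 10.44551 mL/hr = 29.90461 hr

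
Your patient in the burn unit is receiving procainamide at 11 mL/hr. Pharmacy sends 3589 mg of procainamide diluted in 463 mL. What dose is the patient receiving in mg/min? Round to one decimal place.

1.4 mg/min

Concentration = 3589 mg ÷ 463 mL = 7.75162 mg/mL
Drug rate = 11 mL/hr × 7.75162 mg/mL = 85.26782 mg/hr
85.26782 mg/hr ÷ 60 min/hr = 1.42113 mg/min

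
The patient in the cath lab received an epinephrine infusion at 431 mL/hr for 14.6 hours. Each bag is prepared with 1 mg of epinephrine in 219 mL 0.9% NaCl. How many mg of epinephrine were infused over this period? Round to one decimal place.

Concentration = 1 mg ÷ 219 mL = 0.00456621 mg/mL = 4.56621 mcg/mL
Drug rate = 431 mL/hr × 4.56621 mcg/mL = 1968.037 mcg/hr
Total = 1968.037 mcg/hr × 14.6 hr = 28733.33 mcg = 28.73333 mg

28.7 mg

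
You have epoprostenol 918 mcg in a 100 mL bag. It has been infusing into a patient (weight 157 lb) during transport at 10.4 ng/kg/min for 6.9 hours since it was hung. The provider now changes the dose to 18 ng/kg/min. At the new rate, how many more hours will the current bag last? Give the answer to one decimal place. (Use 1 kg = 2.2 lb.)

Initial rate:
Weight = 157 lb ÷ 2.2 lb/kg = 71.36364 kg
Dose = 10.4 ng/kg/min × 71.36364 kg = 742.1818 ng/min
742.1818 ng/min × 60 min/hr = 44530.91 ng/hr
Concentration = 918 mcg ÷ 100 mL = 9.18 mcg/mL = 9180 ng/mL
Rate = 44530.91 ng/hr ÷ 9180 ng/mL = 4.850862 mL/hr
Volume infused so far = 4.850862 mL/hr × 6.9 hr = 33.47094 mL
Volume remaining = 100 − 33.47094 = 66.52906 mL
New rate:
Dose = 18 ng/kg/min × 71.36364 kg = 1284.545 ng/min
1284.545 ng/min × 60 min/hr = 77072.73 ng/hr
Rate = 77072.73 ng/hr ÷ 9180 ng/mL = 8.395722 mL/hr
Time remaining = 66.52906 mL ÷ 8.395722 mL/hr = 7.924161 hr

7.9 hours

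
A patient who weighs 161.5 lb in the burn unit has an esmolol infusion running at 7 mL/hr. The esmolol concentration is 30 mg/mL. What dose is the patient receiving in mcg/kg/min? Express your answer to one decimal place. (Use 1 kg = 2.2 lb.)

47.7 mcg/kg/min

Weight = 161.5 lb ÷ 2.2 lb/kg = 73.40909 kg
Concentration = 30 mg/mL = 30000 mcg/mL
Drug rate = 7 mL/hr × 30000 mcg/mL = 210000 mcg/hr
210000 mcg/hr ÷ 60 min/hr = 3500 mcg/min
3500 mcg/min ÷ 73.40909 kg = 47.67802 mcg/kg/min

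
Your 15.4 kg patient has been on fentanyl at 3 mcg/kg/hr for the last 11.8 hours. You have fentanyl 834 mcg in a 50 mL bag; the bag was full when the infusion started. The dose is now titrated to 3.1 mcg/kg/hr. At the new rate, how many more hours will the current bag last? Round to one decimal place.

Initial rate:
Dose = 3 mcg/kg/hr × 15.4 kg = 46.2 mcg/hr
Concentration = 834 mcg ÷ 50 mL = 16.68 mcg/mL
Rate = 46.2 mcg/hr ÷ 16.68 mcg/mL = 2.769784 mL/hr
Volume infused so far = 2.769784 mL/hr × 11.8 hr = 32.68345 mL
Volume remaining = 50 − 32.68345 = 17.31655 mL
New rate:
Dose = 3.1 mcg/kg/hr × 15.4 kg = 47.74 mcg/hr
Rate = 47.74 mcg/hr ÷ 16.68 mcg/mL = 2.86211 mL/hr
Time remaining = 17.31655 mL ÷ 2.86211 mL/hr = 6.050272 hr

6.1 hours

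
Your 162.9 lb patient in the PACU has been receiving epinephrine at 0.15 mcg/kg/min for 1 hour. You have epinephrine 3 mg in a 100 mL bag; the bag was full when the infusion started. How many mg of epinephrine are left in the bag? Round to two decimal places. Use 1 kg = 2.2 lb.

Weight = 162.9 lb ÷ 2.2 lb/kg = 74.04545 kg
Dose = 0.15 mcg/kg/min × 74.04545 kg = 11.10682 mcg/min
11.10682 mcg/min × 60 min/hr = 666.4091 mcg/hr
Concentration = 3 mg ÷ 100 mL = 0.03 mg/mL = 30 mcg/mL
Rate = 666.4091 mcg/hr ÷ 30 mcg/mL = 22.21364 mL/hr
Volume infused = 22.21364 mL/hr × 1 hr = 22.21364 mL
Volume remaining = 100 − 22.21364 = 77.78636 mL
Drug remaining = 77.78636 mL × 30 mcg/mL = 2333.591 mcg = 2.333591 mg

2.33 mg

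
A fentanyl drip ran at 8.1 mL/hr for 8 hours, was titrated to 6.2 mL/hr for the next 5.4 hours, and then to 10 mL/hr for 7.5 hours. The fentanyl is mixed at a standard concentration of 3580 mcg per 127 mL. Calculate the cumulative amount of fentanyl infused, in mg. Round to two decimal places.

Concentration = 3580 mcg ÷ 127 mL = 28.18898 mcg/mL
Stage 1: 8.1 mL/hr × 8 hr = 64.8 mL → 64.8 mL × 28.18898 mcg/mL = 1826.646 mcg
Stage 2: 6.2 mL/hr × 5.4 hr = 33.48 mL → 33.48 mL × 28.18898 mcg/mL = 943.7669 mcg
Stage 3: 10 mL/hr × 7.5 hr = 75 mL → 75 mL × 28.18898 mcg/mL = 2114.173 mcg
Total = 1826.646 + 943.7669 + 2114.173 = 4884.586 mcg = 4.884586 mg

4.88 mg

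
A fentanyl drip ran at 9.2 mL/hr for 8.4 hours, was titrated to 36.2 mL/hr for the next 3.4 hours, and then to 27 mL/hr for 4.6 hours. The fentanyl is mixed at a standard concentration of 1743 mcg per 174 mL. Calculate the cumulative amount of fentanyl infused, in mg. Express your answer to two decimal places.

Concentration = 1743 mcg ÷ 174 mL = 10.01724 mcg/mL
Stage 1: 9.2 mL/hr × 8.4 hr = 77.28 mL → 77.28 mL × 10.01724 mcg/mL = 774.1324 mcg
Stage 2: 36.2 mL/hr × 3.4 hr = 123.08 mL → 123.08 mL × 10.01724 mcg/mL = 1232.922 mcg
Stage 3: 27 mL/hr × 4.6 hr = 124.2 mL → 124.2 mL × 10.01724 mcg/mL = 1244.141 mcg
Total = 774.1324 + 1232.922 + 1244.141 = 3251.196 mcg = 3.251196 mg

3.25 mg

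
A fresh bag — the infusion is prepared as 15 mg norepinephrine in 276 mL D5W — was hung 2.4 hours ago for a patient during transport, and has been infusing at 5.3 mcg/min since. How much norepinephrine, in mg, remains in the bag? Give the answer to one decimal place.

14.2 mg

5.3 mcg/min × 60 min/hr = 318 mcg/hr
Concentration = 15 mg ÷ 276 mL = 0.05434783 mg/mL = 54.34783 mcg/mL
Rate = 318 mcg/hr ÷ 54.34783 mcg/mL = 5.8512 mL/hr
Volume infused = 5.8512 mL/hr × 2.4 hr = 14.04288 mL
Volume remaining = 276 − 14.04288 = 261.9571 mL
Drug remaining = 261.9571 mL × 54.34783 mcg/mL = 14236.8 mcg = 14.2368 mg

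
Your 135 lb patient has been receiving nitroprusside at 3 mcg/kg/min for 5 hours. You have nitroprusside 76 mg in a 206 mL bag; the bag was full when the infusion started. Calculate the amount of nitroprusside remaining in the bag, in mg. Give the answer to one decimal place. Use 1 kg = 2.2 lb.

20.8 mg

Weight = 135 lb ÷ 2.2 lb/kg = 61.36364 kg
Dose = 3 mcg/kg/min × 61.36364 kg = 184.0909 mcg/min
184.0909 mcg/min × 60 min/hr = 11045.45 mcg/hr
Concentration = 76 mg ÷ 206 mL = 0.368932 mg/mL = 368.932 mcg/mL
Rate = 11045.45 mcg/hr ÷ 368.932 mcg/mL = 29.939 mL/hr
Volume infused = 29.939 mL/hr × 5 hr = 149.695 mL
Volume remaining = 206 − 149.695 = 56.30502 mL
Drug remaining = 56.30502 mL × 368.932 mcg/mL = 20772.73 mcg = 20.77273 mg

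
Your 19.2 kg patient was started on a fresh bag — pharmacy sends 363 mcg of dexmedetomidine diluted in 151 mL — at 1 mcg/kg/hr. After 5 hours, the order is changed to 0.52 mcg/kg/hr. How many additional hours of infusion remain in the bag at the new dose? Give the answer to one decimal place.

26.7 hours

Initial rate:
Dose = 1 mcg/kg/hr × 19.2 kg = 19.2 mcg/hr
Concentration = 363 mcg ÷ 151 mL = 2.403974 mcg/mL
Rate = 19.2 mcg/hr ÷ 2.403974 mcg/mL = 7.986777 mL/hr
Volume infused so far = 7.986777 mL/hr × 5 hr = 39.93388 mL
Volume remaining = 151 − 39.93388 = 111.0661 mL
New rate:
Dose = 0.52 mcg/kg/hr × 19.2 kg = 9.984 mcg/hr
Rate = 9.984 mcg/hr ÷ 2.403974 mcg/mL = 4.153124 mL/hr
Time remaining = 111.0661 mL ÷ 4.153124 mL/hr = 26.74279 hr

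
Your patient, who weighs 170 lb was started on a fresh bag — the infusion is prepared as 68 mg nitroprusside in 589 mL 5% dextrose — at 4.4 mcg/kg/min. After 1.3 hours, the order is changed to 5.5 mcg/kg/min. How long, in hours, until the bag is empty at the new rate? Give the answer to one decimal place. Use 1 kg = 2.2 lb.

1.6 hours

Initial rate:
Weight = 170 lb ÷ 2.2 lb/kg = 77.27273 kg
Dose = 4.4 mcg/kg/min × 77.27273 kg = 340 mcg/min
340 mcg/min × 60 min/hr = 20400 mcg/hr
Concentration = 68 mg ÷ 589 mL = 0.1154499 mg/mL = 115.4499 mcg/mL
Rate = 20400 mcg/hr ÷ 115.4499 mcg/mL = 176.7 mL/hr
Volume infused so far = 176.7 mL/hr × 1.3 hr = 229.71 mL
Volume remaining = 589 − 229.71 = 359.29 mL
New rate:
Dose = 5.5 mcg/kg/min × 77.27273 kg = 425 mcg/min
425 mcg/min × 60 min/hr = 25500 mcg/hr
Rate = 25500 mcg/hr ÷ 115.4499 mcg/mL = 220.875 mL/hr
Time remaining = 359.29 mL ÷ 220.875 mL/hr = 1.626667 hr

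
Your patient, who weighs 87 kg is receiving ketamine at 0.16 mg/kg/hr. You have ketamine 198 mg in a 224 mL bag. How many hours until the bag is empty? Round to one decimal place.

Dose = 0.16 mg/kg/hr × 87 kg = 13.92 mg/hr
Concentration = 198 mg ÷ 224 mL = 0.8839286 mg/mL
Rate = 13.92 mg/hr ÷ 0.8839286 mg/mL = 15.74788 mL/hr
Duration = 224 mL ÷ 15.74788 mL/hr = 14.22414 hr

14.2 hours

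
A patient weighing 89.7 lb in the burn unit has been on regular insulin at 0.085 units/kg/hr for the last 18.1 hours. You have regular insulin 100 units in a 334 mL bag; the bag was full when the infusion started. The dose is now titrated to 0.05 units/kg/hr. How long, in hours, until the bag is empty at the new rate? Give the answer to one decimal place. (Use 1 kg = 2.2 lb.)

Initial rate:
Weight = 89.7 lb ÷ 2.2 lb/kg = 40.77273 kg
Dose = 0.085 units/kg/hr × 40.77273 kg = 3.465682 units/hr
Concentration = 100 units ÷ 334 mL = 0.2994012 units/mL
Rate = 3.465682 units/hr ÷ 0.2994012 units/mL = 11.57538 mL/hr
Volume infused so far = 11.57538 mL/hr × 18.1 hr = 209.5143 mL
Volume remaining = 334 − 209.5143 = 124.4857 mL
New rate:
Dose = 0.05 units/kg/hr × 40.77273 kg = 2.038636 units/hr
Rate = 2.038636 units/hr ÷ 0.2994012 units/mL = 6.809045 mL/hr
Time remaining = 124.4857 mL ÷ 6.809045 mL/hr = 18.2824 hr

18.3 hours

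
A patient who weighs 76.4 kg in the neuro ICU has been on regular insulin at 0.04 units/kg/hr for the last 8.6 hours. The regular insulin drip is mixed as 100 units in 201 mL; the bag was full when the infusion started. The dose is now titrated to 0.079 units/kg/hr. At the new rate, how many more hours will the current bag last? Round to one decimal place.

12.2 hours

Initial rate:
Dose = 0.04 units/kg/hr × 76.4 kg = 3.056 units/hr
Concentration = 100 units ÷ 201 mL = 0.4975124 units/mL
Rate = 3.056 units/hr ÷ 0.4975124 units/mL = 6.14256 mL/hr
Volume infused so far = 6.14256 mL/hr × 8.6 hr = 52.82602 mL
Volume remaining = 201 − 52.82602 = 148.174 mL
New rate:
Dose = 0.079 units/kg/hr × 76.4 kg = 6.0356 units/hr
Rate = 6.0356 units/hr ÷ 0.4975124 units/mL = 12.13156 mL/hr
Time remaining = 148.174 mL ÷ 12.13156 mL/hr = 12.21393 hr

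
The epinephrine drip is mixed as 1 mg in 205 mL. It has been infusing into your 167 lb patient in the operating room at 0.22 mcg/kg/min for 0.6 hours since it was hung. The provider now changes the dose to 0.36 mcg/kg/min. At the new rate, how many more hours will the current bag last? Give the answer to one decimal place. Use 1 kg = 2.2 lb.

0.2 hours

Initial rate:
Weight = 167 lb ÷ 2.2 lb/kg = 75.90909 kg
Dose = 0.22 mcg/kg/min × 75.90909 kg = 16.7 mcg/min
16.7 mcg/min × 60 min/hr = 1002 mcg/hr
Concentration = 1 mg ÷ 205 mL = 0.004878049 mg/mL = 4.878049 mcg/mL
Rate = 1002 mcg/hr ÷ 4.878049 mcg/mL = 205.41 mL/hr
Volume infused so far = 205.41 mL/hr × 0.6 hr = 123.246 mL
Volume remaining = 205 − 123.246 = 81.754 mL
New rate:
Dose = 0.36 mcg/kg/min × 75.90909 kg = 27.32727 mcg/min
27.32727 mcg/min × 60 min/hr = 1639.636 mcg/hr
Rate = 1639.636 mcg/hr ÷ 4.878049 mcg/mL = 336.1255 mL/hr
Time remaining = 81.754 mL ÷ 336.1255 mL/hr = 0.2432247 hr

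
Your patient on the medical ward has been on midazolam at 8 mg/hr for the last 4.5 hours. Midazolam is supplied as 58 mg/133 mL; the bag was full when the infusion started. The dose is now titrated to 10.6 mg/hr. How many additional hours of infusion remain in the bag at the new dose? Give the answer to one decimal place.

2.1 hours

Initial rate:
Concentration = 58 mg ÷ 133 mL = 0.4360902 mg/mL
Rate = 8 mg/hr ÷ 0.4360902 mg/mL = 18.34483 mL/hr
Volume infused so far = 18.34483 mL/hr × 4.5 hr = 82.55172 mL
Volume remaining = 133 − 82.55172 = 50.44828 mL
New rate:
Rate = 10.6 mg/hr ÷ 0.4360902 mg/mL = 24.3069 mL/hr
Time remaining = 50.44828 mL ÷ 24.3069 mL/hr = 2.075472 hr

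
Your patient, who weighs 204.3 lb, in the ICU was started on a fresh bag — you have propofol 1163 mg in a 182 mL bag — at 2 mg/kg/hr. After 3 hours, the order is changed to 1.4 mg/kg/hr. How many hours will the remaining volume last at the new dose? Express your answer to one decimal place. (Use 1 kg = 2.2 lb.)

4.7 hours

Initial rate:
Weight = 204.3 lb ÷ 2.2 lb/kg = 92.86364 kg
Dose = 2 mg/kg/hr × 92.86364 kg = 185.7273 mg/hr
Concentration = 1163 mg ÷ 182 mL = 6.39011 mg/mL
Rate = 185.7273 mg/hr ÷ 6.39011 mg/mL = 29.0648 mL/hr
Volume infused so far = 29.0648 mL/hr × 3 hr = 87.1944 mL
Volume remaining = 182 − 87.1944 = 94.8056 mL
New rate:
Dose = 1.4 mg/kg/hr × 92.86364 kg = 130.0091 mg/hr
Rate = 130.0091 mg/hr ÷ 6.39011 mg/mL = 20.34536 mL/hr
Time remaining = 94.8056 mL ÷ 20.34536 mL/hr = 4.659814 hr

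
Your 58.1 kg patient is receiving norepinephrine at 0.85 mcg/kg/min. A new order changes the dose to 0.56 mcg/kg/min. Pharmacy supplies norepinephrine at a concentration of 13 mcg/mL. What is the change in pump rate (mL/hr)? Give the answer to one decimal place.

At the current dose:
Dose = 0.85 mcg/kg/min × 58.1 kg = 49.385 mcg/min
49.385 mcg/min × 60 min/hr = 2963.1 mcg/hr
Rate = 2963.1 mcg/hr ÷ 13 mcg/mL = 227.9308 mL/hr
At the new dose:
Dose = 0.56 mcg/kg/min × 58.1 kg = 32.536 mcg/min
32.536 mcg/min × 60 min/hr = 1952.16 mcg/hr
Rate = 1952.16 mcg/hr ÷ 13 mcg/mL = 150.1662 mL/hr
Change = 150.1662 − 227.9308 = -77.76462 mL/hr → 77.76462 mL/hr decrease

77.8 mL/hr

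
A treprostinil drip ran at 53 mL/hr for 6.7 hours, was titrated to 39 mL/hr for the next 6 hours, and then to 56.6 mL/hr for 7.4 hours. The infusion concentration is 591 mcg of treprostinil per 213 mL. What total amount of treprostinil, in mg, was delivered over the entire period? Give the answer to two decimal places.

Concentration = 591 mcg ÷ 213 mL = 2.774648 mcg/mL
Stage 1: 53 mL/hr × 6.7 hr = 355.1 mL → 355.1 mL × 2.774648 mcg/mL = 985.2775 mcg
Stage 2: 39 mL/hr × 6 hr = 234 mL → 234 mL × 2.774648 mcg/mL = 649.2676 mcg
Stage 3: 56.6 mL/hr × 7.4 hr = 418.84 mL → 418.84 mL × 2.774648 mcg/mL = 1162.134 mcg
Total = 985.2775 + 649.2676 + 1162.134 = 2796.679 mcg = 2.796679 mg

2.80 mg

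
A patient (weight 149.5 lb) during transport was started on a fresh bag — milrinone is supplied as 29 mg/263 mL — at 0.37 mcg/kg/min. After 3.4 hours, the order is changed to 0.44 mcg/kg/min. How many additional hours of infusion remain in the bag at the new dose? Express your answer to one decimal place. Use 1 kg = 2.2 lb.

13.3 hours

Initial rate:
Weight = 149.5 lb ÷ 2.2 lb/kg = 67.95455 kg
Dose = 0.37 mcg/kg/min × 67.95455 kg = 25.14318 mcg/min
25.14318 mcg/min × 60 min/hr = 1508.591 mcg/hr
Concentration = 29 mg ÷ 263 mL = 0.1102662 mg/mL = 110.2662 mcg/mL
Rate = 1508.591 mcg/hr ÷ 110.2662 mcg/mL = 13.68136 mL/hr
Volume infused so far = 13.68136 mL/hr × 3.4 hr = 46.51662 mL
Volume remaining = 263 − 46.51662 = 216.4834 mL
New rate:
Dose = 0.44 mcg/kg/min × 67.95455 kg = 29.9 mcg/min
29.9 mcg/min × 60 min/hr = 1794 mcg/hr
Rate = 1794 mcg/hr ÷ 110.2662 mcg/mL = 16.26972 mL/hr
Time remaining = 216.4834 mL ÷ 16.26972 mL/hr = 13.3059 hr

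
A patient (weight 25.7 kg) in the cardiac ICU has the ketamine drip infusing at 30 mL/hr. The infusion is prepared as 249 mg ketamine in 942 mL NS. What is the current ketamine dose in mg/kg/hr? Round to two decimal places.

Concentration = 249 mg ÷ 942 mL = 0.2643312 mg/mL
Drug rate = 30 mL/hr × 0.2643312 mg/mL = 7.929936 mg/hr
7.929936 mg/hr ÷ 25.7 kg = 0.3085578 mg/kg/hr

0.31 mg/kg/hr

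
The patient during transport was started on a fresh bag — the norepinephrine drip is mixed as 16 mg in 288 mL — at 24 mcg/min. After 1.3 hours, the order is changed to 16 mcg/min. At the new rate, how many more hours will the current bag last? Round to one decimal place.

Initial rate:
24 mcg/min × 60 min/hr = 1440 mcg/hr
Concentration = 16 mg ÷ 288 mL = 0.05555556 mg/mL = 55.55556 mcg/mL
Rate = 1440 mcg/hr ÷ 55.55556 mcg/mL = 25.92 mL/hr
Volume infused so far = 25.92 mL/hr × 1.3 hr = 33.696 mL
Volume remaining = 288 − 33.696 = 254.304 mL
New rate:
16 mcg/min × 60 min/hr = 960 mcg/hr
Rate = 960 mcg/hr ÷ 55.55556 mcg/mL = 17.28 mL/hr
Time remaining = 254.304 mL ÷ 17.28 mL/hr = 14.71667 hr

14.7 hours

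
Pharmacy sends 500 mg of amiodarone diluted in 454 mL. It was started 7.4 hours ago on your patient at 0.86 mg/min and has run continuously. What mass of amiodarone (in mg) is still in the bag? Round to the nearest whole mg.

0.86 mg/min × 60 min/hr = 51.6 mg/hr
Concentration = 500 mg ÷ 454 mL = 1.101322 mg/mL
Rate = 51.6 mg/hr ÷ 1.101322 mg/mL = 46.8528 mL/hr
Volume infused = 46.8528 mL/hr × 7.4 hr = 346.7107 mL
Volume remaining = 454 − 346.7107 = 107.2893 mL
Drug remaining = 107.2893 mL × 1.101322 mg/mL = 118.16 mg

118 mg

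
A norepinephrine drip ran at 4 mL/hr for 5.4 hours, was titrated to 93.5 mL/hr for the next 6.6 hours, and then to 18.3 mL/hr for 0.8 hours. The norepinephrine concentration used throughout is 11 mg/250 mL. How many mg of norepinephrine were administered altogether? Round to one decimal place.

28.7 mg

Concentration = 11 mg ÷ 250 mL = 0.044 mg/mL
Stage 1: 4 mL/hr × 5.4 hr = 21.6 mL → 21.6 mL × 0.044 mg/mL = 0.9504 mg
Stage 2: 93.5 mL/hr × 6.6 hr = 617.1 mL → 617.1 mL × 0.044 mg/mL = 27.1524 mg
Stage 3: 18.3 mL/hr × 0.8 hr = 14.64 mL → 14.64 mL × 0.044 mg/mL = 0.64416 mg
Total = 0.9504 + 27.1524 + 0.64416 = 28.74696 mg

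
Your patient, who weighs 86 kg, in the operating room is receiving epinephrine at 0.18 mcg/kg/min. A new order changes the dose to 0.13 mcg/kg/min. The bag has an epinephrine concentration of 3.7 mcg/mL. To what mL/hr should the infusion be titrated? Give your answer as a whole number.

181 mL/hr

Dose = 0.13 mcg/kg/min × 86 kg = 11.18 mcg/min
11.18 mcg/min × 60 min/hr = 670.8 mcg/hr
Rate = 670.8 mcg/hr ÷ 3.7 mcg/mL = 181.2973 mL/hr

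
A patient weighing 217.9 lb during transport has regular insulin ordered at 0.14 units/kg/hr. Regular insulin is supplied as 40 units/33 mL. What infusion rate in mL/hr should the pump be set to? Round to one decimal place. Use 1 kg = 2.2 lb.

Weight = 217.9 lb ÷ 2.2 lb/kg = 99.04545 kg
Dose = 0.14 units/kg/hr × 99.04545 kg = 13.86636 units/hr
Concentration = 40 units ÷ 33 mL = 1.212121 units/mL
Rate = 13.86636 units/hr ÷ 1.212121 units/mL = 11.43975 mL/hr

11.4 mL/hr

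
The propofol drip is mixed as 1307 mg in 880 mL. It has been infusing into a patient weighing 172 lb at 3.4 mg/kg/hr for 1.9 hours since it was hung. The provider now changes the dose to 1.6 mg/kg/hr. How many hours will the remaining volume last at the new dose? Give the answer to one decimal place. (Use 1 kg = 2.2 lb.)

Initial rate:
Weight = 172 lb ÷ 2.2 lb/kg = 78.18182 kg
Dose = 3.4 mg/kg/hr × 78.18182 kg = 265.8182 mg/hr
Concentration = 1307 mg ÷ 880 mL = 1.485227 mg/mL
Rate = 265.8182 mg/hr ÷ 1.485227 mg/mL = 178.9748 mL/hr
Volume infused so far = 178.9748 mL/hr × 1.9 hr = 340.052 mL
Volume remaining = 880 − 340.052 = 539.948 mL
New rate:
Dose = 1.6 mg/kg/hr × 78.18182 kg = 125.0909 mg/hr
Rate = 125.0909 mg/hr ÷ 1.485227 mg/mL = 84.22341 mL/hr
Time remaining = 539.948 mL ÷ 84.22341 mL/hr = 6.410901 hr

6.4 hours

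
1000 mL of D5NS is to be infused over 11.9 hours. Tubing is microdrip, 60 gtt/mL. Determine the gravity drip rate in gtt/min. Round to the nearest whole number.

1000 mL ÷ (11.9 hr × 60 = 714 min) = 1.40056 mL/min
1.40056 mL/min × 60 gtt/mL = 84.03361 gtt/min

84 gtt/min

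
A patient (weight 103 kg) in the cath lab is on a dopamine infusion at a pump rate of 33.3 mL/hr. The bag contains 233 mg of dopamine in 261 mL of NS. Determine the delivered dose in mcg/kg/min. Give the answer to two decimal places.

4.81 mcg/kg/min

Concentration = 233 mg ÷ 261 mL = 0.8927203 mg/mL = 892.7203 mcg/mL
Drug rate = 33.3 mL/hr × 892.7203 mcg/mL = 29727.59 mcg/hr
29727.59 mcg/hr ÷ 60 min/hr = 495.4598 mcg/min
495.4598 mcg/min ÷ 103 kg = 4.810289 mcg/kg/min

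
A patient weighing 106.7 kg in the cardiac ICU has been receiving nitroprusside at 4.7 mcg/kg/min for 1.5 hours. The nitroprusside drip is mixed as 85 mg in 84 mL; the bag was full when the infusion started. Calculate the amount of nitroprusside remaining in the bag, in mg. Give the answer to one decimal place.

Dose = 4.7 mcg/kg/min × 106.7 kg = 501.49 mcg/min
501.49 mcg/min × 60 min/hr = 30089.4 mcg/hr
Concentration = 85 mg ÷ 84 mL = 1.011905 mg/mL = 1011.905 mcg/mL
Rate = 30089.4 mcg/hr ÷ 1011.905 mcg/mL = 29.73541 mL/hr
Volume infused = 29.73541 mL/hr × 1.5 hr = 44.60311 mL
Volume remaining = 84 − 44.60311 = 39.39689 mL
Drug remaining = 39.39689 mL × 1011.905 mcg/mL = 39865.9 mcg = 39.8659 mg

39.9 mg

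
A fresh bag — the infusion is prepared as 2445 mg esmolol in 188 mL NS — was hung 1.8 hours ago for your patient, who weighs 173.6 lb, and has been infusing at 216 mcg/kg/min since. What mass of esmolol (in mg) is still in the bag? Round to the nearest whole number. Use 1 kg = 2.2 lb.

Weight = 173.6 lb ÷ 2.2 lb/kg = 78.90909 kg
Dose = 216 mcg/kg/min × 78.90909 kg = 17044.36 mcg/min
17044.36 mcg/min × 60 min/hr = 1022662 mcg/hr
Concentration = 2445 mg ÷ 188 mL = 13.00532 mg/mL = 13005.32 mcg/mL
Rate = 1022662 mcg/hr ÷ 13005.32 mcg/mL = 78.63412 mL/hr
Volume infused = 78.63412 mL/hr × 1.8 hr = 141.5414 mL
Volume remaining = 188 − 141.5414 = 46.45859 mL
Drug remaining = 46.45859 mL × 13005.32 mcg/mL = 604208.7 mcg = 604.2087 mg

604 mg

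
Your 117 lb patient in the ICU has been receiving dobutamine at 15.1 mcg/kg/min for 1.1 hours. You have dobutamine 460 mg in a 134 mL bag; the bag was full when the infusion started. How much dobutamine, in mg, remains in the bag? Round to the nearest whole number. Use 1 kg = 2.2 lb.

Weight = 117 lb ÷ 2.2 lb/kg = 53.18182 kg
Dose = 15.1 mcg/kg/min × 53.18182 kg = 803.0455 mcg/min
803.0455 mcg/min × 60 min/hr = 48182.73 mcg/hr
Concentration = 460 mg ÷ 134 mL = 3.432836 mg/mL = 3432.836 mcg/mL
Rate = 48182.73 mcg/hr ÷ 3432.836 mcg/mL = 14.03584 mL/hr
Volume infused = 14.03584 mL/hr × 1.1 hr = 15.43942 mL
Volume remaining = 134 − 15.43942 = 118.5606 mL
Drug remaining = 118.5606 mL × 3432.836 mcg/mL = 406999 mcg = 406.999 mg

407 mg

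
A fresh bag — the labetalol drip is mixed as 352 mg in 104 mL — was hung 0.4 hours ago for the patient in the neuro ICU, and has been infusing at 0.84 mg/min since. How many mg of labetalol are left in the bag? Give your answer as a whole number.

0.84 mg/min × 60 min/hr = 50.4 mg/hr
Concentration = 352 mg ÷ 104 mL = 3.384615 mg/mL
Rate = 50.4 mg/hr ÷ 3.384615 mg/mL = 14.89091 mL/hr
Volume infused = 14.89091 mL/hr × 0.4 hr = 5.956364 mL
Volume remaining = 104 − 5.956364 = 98.04364 mL
Drug remaining = 98.04364 mL × 3.384615 mg/mL = 331.84 mg

332 mg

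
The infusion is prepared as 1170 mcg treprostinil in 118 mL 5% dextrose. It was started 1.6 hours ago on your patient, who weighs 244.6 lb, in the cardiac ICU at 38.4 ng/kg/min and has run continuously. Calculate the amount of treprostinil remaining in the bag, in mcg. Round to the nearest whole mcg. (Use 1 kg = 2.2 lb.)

Weight = 244.6 lb ÷ 2.2 lb/kg = 111.1818 kg
Dose = 38.4 ng/kg/min × 111.1818 kg = 4269.382 ng/min
4269.382 ng/min × 60 min/hr = 256162.9 ng/hr
Concentration = 1170 mcg ÷ 118 mL = 9.915254 mcg/mL = 9915.254 ng/mL
Rate = 256162.9 ng/hr ÷ 9915.254 ng/mL = 25.83523 mL/hr
Volume infused = 25.83523 mL/hr × 1.6 hr = 41.33637 mL
Volume remaining = 118 − 41.33637 = 76.66363 mL
Drug remaining = 76.66363 mL × 9915.254 ng/mL = 760139.3 ng = 760.1393 mcg

760 mcg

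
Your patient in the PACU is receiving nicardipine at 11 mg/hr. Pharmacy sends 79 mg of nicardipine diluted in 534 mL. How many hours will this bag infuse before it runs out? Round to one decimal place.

Concentration = 79 mg ÷ 534 mL = 0.1479401 mg/mL
Rate = 11 mg/hr ÷ 0.1479401 mg/mL = 74.35443 mL/hr
Duration = 534 mL ÷ 74.35443 mL/hr = 7.181818 hr

7.2 hours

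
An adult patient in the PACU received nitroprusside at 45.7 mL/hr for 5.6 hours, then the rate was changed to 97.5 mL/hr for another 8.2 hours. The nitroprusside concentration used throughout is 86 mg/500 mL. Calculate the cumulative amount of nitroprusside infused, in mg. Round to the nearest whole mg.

182 mg

Concentration = 86 mg ÷ 500 mL = 0.172 mg/mL
Stage 1: 45.7 mL/hr × 5.6 hr = 255.92 mL → 255.92 mL × 0.172 mg/mL = 44.01824 mg
Stage 2: 97.5 mL/hr × 8.2 hr = 799.5 mL → 799.5 mL × 0.172 mg/mL = 137.514 mg
Total = 44.01824 + 137.514 = 181.5322 mg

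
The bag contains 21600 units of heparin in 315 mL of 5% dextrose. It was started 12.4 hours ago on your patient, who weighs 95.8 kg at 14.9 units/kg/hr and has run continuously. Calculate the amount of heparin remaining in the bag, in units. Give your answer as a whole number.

Dose = 14.9 units/kg/hr × 95.8 kg = 1427.42 units/hr
Concentration = 21600 units ÷ 315 mL = 68.57143 units/mL
Rate = 1427.42 units/hr ÷ 68.57143 units/mL = 20.81654 mL/hr
Volume infused = 20.81654 mL/hr × 12.4 hr = 258.1251 mL
Volume remaining = 315 − 258.1251 = 56.87488 mL
Drug remaining = 56.87488 mL × 68.57143 units/mL = 3899.992 units

3900 units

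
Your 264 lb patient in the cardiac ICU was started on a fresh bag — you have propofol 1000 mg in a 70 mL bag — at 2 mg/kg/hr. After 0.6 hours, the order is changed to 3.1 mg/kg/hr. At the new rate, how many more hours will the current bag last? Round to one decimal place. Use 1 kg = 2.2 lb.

2.3 hours

Initial rate:
Weight = 264 lb ÷ 2.2 lb/kg = 120 kg
Dose = 2 mg/kg/hr × 120 kg = 240 mg/hr
Concentration = 1000 mg ÷ 70 mL = 14.28571 mg/mL
Rate = 240 mg/hr ÷ 14.28571 mg/mL = 16.8 mL/hr
Volume infused so far = 16.8 mL/hr × 0.6 hr = 10.08 mL
Volume remaining = 70 − 10.08 = 59.92 mL
New rate:
Dose = 3.1 mg/kg/hr × 120 kg = 372 mg/hr
Rate = 372 mg/hr ÷ 14.28571 mg/mL = 26.04 mL/hr
Time remaining = 59.92 mL ÷ 26.04 mL/hr = 2.301075 hr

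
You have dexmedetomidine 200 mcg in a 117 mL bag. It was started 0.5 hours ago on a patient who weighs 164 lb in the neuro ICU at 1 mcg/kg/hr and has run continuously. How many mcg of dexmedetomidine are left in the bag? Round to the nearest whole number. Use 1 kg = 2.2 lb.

163 mcg

Weight = 164 lb ÷ 2.2 lb/kg = 74.54545 kg
Dose = 1 mcg/kg/hr × 74.54545 kg = 74.54545 mcg/hr
Concentration = 200 mcg ÷ 117 mL = 1.709402 mcg/mL
Rate = 74.54545 mcg/hr ÷ 1.709402 mcg/mL = 43.60909 mL/hr
Volume infused = 43.60909 mL/hr × 0.5 hr = 21.80455 mL
Volume remaining = 117 − 21.80455 = 95.19545 mL
Drug remaining = 95.19545 mL × 1.709402 mcg/mL = 162.7273 mcg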